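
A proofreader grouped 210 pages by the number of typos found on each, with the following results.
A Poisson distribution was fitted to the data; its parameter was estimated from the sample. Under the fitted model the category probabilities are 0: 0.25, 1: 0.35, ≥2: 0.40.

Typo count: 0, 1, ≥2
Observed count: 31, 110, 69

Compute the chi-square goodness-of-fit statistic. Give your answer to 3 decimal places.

Expected counts E_i = n·p_i: 210×0.25 = 52.5, 210×0.35 = 73.5, 210×0.40 = 84.
cat         O        E   (O−E)²/E
0          31     52.5     8.8048
1         110     73.5    18.1259
≥2         69       84     2.6786
Sum = 29.609

29.609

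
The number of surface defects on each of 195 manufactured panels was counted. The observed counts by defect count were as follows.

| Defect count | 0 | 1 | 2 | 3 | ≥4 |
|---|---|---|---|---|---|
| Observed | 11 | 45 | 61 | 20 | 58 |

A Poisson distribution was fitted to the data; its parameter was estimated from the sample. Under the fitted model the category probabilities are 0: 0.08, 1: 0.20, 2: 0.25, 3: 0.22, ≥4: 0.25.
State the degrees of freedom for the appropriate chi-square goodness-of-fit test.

There are k = 5 categories and 1 parameter estimated from the data, so df = 5 − 1 − 1 = 3.

3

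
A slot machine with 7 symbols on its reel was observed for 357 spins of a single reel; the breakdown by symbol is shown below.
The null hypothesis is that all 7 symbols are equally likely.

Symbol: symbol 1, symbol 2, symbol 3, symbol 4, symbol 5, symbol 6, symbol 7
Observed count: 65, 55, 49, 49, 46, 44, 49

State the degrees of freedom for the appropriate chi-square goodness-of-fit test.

6

There are k = 7 categories and no parameters were estimated from the data, so df = 7 − 1 = 6.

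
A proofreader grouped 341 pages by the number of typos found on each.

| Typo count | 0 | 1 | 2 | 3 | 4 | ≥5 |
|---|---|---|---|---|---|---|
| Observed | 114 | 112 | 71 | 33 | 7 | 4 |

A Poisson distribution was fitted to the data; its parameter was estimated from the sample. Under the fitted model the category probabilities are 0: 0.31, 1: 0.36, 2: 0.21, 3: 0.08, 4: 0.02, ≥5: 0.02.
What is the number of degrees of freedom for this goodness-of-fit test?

4

There are k = 6 categories and 1 parameter estimated from the data, so df = 6 − 1 − 1 = 4.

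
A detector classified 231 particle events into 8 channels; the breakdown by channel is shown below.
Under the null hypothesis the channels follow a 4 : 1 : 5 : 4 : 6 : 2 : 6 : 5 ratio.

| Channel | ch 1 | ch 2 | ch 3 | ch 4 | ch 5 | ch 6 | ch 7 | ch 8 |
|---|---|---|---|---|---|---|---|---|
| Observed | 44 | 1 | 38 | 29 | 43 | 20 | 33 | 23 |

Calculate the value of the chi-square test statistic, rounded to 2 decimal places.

Ratio total = 33. Expected counts: 231×4/33 = 28, 231×1/33 = 7, 231×5/33 = 35, 231×4/33 = 28, 231×6/33 = 42, 231×2/33 = 14, 231×6/33 = 42, 231×5/33 = 35.
cat         O        E   (O−E)²/E
ch 1       44       28      9.143
ch 2        1        7      5.143
ch 3       38       35      0.257
ch 4       29       28      0.036
ch 5       43       42      0.024
ch 6       20       14      2.571
ch 7       33       42      1.929
ch 8       23       35      4.114
Sum = 23.22

23.22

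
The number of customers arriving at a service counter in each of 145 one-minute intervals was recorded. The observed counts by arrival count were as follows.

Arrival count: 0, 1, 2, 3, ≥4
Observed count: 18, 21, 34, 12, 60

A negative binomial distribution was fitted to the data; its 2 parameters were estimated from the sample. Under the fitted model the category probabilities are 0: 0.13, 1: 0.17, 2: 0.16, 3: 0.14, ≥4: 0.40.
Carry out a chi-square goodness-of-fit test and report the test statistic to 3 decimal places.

9.069

Expected counts E_i = n·p_i: 145×0.13 = 18.85, 145×0.17 = 24.65, 145×0.16 = 23.2, 145×0.14 = 20.3, 145×0.40 = 58.
χ² = (18−18.85)²/18.85 + (21−24.65)²/24.65 + (34−23.2)²/23.2 + (12−20.3)²/20.3 + (60−58)²/58
   = 0.0383 + 0.5405 + 5.0276 + 3.3936 + 0.0690
Sum = 9.069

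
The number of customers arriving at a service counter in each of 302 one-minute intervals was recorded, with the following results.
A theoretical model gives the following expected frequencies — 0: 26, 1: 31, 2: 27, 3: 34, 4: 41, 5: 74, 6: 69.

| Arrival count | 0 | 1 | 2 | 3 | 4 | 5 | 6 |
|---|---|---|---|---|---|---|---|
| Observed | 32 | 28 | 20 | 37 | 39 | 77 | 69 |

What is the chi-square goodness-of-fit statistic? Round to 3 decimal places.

0: (32 − 26)²/26 = 36/26 = 1.3846
1: (28 − 31)²/31 = 9/31 = 0.2903
2: (20 − 27)²/27 = 49/27 = 1.8148
3: (37 − 34)²/34 = 9/34 = 0.2647
4: (39 − 41)²/41 = 4/41 = 0.0976
5: (77 − 74)²/74 = 9/74 = 0.1216
6: (69 − 69)²/69 = 0/69 = 0.0000
Sum = 3.974

3.974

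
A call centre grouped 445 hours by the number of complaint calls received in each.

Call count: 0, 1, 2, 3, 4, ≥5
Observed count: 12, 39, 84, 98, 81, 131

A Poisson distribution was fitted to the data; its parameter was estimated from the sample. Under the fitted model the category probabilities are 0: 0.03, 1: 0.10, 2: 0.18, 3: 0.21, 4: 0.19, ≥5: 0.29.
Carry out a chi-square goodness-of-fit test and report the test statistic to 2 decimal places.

Expected counts E_i = n·p_i: 445×0.03 = 13.35, 445×0.10 = 44.5, 445×0.18 = 80.1, 445×0.21 = 93.45, 445×0.19 = 84.55, 445×0.29 = 129.05.
χ² = (12−13.35)²/13.35 + (39−44.5)²/44.5 + (84−80.1)²/80.1 + (98−93.45)²/93.45 + (81−84.55)²/84.55 + (131−129.05)²/129.05
   = 0.137 + 0.680 + 0.190 + 0.222 + 0.149 + 0.029
Sum = 1.41

1.41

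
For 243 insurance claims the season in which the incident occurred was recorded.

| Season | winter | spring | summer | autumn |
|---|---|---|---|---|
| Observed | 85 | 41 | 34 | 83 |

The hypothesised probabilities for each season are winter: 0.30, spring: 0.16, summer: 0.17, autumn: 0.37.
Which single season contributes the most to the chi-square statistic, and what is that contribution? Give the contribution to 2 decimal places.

winter, 2.01

Expected counts E_i = n·p_i: 243×0.30 = 72.9, 243×0.16 = 38.88, 243×0.17 = 41.31, 243×0.37 = 89.91.
χ² = (85−72.9)²/72.9 + (41−38.88)²/38.88 + (34−41.31)²/41.31 + (83−89.91)²/89.91
   = 2.008 + 0.116 + 1.294 + 0.531
The largest term is for winter: 2.01.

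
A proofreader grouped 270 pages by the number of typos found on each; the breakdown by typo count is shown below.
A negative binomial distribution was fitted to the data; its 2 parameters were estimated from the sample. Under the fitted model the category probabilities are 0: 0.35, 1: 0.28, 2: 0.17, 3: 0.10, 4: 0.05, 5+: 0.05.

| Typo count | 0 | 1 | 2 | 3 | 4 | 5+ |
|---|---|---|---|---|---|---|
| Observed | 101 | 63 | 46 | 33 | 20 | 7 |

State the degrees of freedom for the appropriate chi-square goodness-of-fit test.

There are k = 6 categories and 2 parameters estimated from the data, so df = 6 − 1 − 2 = 3.

3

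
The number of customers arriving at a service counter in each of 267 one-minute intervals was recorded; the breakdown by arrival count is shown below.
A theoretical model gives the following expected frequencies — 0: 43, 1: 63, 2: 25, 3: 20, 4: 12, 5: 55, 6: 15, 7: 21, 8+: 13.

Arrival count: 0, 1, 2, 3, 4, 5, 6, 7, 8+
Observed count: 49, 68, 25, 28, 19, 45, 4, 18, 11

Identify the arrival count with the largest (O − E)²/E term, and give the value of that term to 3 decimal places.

cat         O        E   (O−E)²/E
0          49       43     0.8372
1          68       63     0.3968
2          25       25     0.0000
3          28       20     3.2000
4          19       12     4.0833
5          45       55     1.8182
6           4       15     8.0667
7          18       21     0.4286
8+         11       13     0.3077
The largest term is for 6: 8.067.

6, 8.067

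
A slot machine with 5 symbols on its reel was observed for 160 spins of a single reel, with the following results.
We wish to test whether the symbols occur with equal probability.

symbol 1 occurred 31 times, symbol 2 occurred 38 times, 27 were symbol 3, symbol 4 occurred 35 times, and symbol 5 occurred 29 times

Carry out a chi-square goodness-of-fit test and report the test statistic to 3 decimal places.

2.500

Expected count for each of the 5 categories: 160/5 = 32.
symbol 1: (31 − 32)²/32 = 1/32 = 0.0313
symbol 2: (38 − 32)²/32 = 36/32 = 1.1250
symbol 3: (27 − 32)²/32 = 25/32 = 0.7813
symbol 4: (35 − 32)²/32 = 9/32 = 0.2813
symbol 5: (29 − 32)²/32 = 9/32 = 0.2813
Sum = 2.500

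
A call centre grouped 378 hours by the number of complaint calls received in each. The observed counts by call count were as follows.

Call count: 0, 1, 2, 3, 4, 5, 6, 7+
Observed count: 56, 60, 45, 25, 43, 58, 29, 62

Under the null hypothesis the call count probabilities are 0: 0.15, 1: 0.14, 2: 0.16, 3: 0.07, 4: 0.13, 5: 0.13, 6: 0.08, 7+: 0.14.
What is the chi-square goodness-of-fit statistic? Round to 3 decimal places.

Expected counts E_i = n·p_i: 378×0.15 = 56.7, 378×0.14 = 52.92, 378×0.16 = 60.48, 378×0.07 = 26.46, 378×0.13 = 49.14, 378×0.13 = 49.14, 378×0.08 = 30.24, 378×0.14 = 52.92.
χ² = (56−56.7)²/56.7 + (60−52.92)²/52.92 + (45−60.48)²/60.48 + (25−26.46)²/26.46 + (43−49.14)²/49.14 + (58−49.14)²/49.14 + (29−30.24)²/30.24 + (62−52.92)²/52.92
   = 0.0086 + 0.9472 + 3.9621 + 0.0806 + 0.7672 + 1.5975 + 0.0508 + 1.5579
Sum = 8.972

8.972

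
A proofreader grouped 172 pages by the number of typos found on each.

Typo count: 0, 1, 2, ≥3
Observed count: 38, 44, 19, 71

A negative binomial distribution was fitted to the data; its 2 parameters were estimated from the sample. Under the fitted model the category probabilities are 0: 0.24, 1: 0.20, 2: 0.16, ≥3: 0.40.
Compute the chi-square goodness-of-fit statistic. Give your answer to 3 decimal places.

5.648

Expected counts E_i = n·p_i: 172×0.24 = 41.28, 172×0.20 = 34.4, 172×0.16 = 27.52, 172×0.40 = 68.8.
0: (38 − 41.28)²/41.28 = 10.7584/41.28 = 0.2606
1: (44 − 34.4)²/34.4 = 92.16/34.4 = 2.6791
2: (19 − 27.52)²/27.52 = 72.5904/27.52 = 2.6377
≥3: (71 − 68.8)²/68.8 = 4.84/68.8 = 0.0703
Sum = 5.648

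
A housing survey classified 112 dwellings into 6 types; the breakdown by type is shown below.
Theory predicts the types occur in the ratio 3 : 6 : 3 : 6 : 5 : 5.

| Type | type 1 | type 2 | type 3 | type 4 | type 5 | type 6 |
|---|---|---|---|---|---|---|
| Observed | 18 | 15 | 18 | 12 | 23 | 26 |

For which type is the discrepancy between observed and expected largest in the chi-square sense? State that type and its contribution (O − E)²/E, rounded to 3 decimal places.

type 4, 6.000

Ratio total = 28. Expected counts: 112×3/28 = 12, 112×6/28 = 24, 112×3/28 = 12, 112×6/28 = 24, 112×5/28 = 20, 112×5/28 = 20.
cat         O        E   (O−E)²/E
type 1     18       12     3.0000
type 2     15       24     3.3750
type 3     18       12     3.0000
type 4     12       24     6.0000
type 5     23       20     0.4500
type 6     26       20     1.8000
The largest term is for type 4: 6.000.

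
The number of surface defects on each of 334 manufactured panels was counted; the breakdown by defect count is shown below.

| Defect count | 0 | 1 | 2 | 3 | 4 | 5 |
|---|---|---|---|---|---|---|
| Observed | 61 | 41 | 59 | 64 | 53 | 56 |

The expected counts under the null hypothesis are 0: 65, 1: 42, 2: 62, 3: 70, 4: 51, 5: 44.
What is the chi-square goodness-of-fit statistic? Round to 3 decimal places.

4.281

cat         O        E   (O−E)²/E
0          61       65     0.2462
1          41       42     0.0238
2          59       62     0.1452
3          64       70     0.5143
4          53       51     0.0784
5          56       44     3.2727
Sum = 4.281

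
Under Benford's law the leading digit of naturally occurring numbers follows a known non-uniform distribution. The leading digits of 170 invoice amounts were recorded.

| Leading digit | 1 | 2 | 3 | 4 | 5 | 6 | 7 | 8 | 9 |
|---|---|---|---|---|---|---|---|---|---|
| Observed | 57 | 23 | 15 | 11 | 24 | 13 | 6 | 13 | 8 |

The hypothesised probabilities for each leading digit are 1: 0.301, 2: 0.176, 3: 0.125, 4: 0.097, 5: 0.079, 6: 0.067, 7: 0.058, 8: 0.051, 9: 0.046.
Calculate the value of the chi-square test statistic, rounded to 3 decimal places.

18.155

Expected counts E_i = n·p_i: 170×0.301 = 51.17, 170×0.176 = 29.92, 170×0.125 = 21.25, 170×0.097 = 16.49, 170×0.079 = 13.43, 170×0.067 = 11.39, 170×0.058 = 9.86, 170×0.051 = 8.67, 170×0.046 = 7.82.
cat         O        E   (O−E)²/E
1          57    51.17     0.6642
2          23    29.92     1.6005
3          15    21.25     1.8382
4          11    16.49     1.8278
5          24    13.43     8.3191
6          13    11.39     0.2276
7           6     9.86     1.5111
8          13     8.67     2.1625
9           8     7.82     0.0041
Sum = 18.155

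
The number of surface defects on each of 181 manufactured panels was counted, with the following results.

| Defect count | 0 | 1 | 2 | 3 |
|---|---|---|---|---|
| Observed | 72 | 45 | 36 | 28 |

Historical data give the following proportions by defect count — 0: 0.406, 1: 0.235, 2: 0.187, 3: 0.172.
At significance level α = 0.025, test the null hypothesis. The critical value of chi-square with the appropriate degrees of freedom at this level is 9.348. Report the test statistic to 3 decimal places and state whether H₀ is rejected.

0.625; do not reject

Expected counts E_i = n·p_i: 181×0.406 = 73.486, 181×0.235 = 42.535, 181×0.187 = 33.847, 181×0.172 = 31.132.
χ² = (72−73.486)²/73.486 + (45−42.535)²/42.535 + (36−33.847)²/33.847 + (28−31.132)²/31.132
   = 0.0300 + 0.1429 + 0.1370 + 0.3151
Sum = 0.625
df = 3. Since 0.625 < 9.348, we do not reject H₀.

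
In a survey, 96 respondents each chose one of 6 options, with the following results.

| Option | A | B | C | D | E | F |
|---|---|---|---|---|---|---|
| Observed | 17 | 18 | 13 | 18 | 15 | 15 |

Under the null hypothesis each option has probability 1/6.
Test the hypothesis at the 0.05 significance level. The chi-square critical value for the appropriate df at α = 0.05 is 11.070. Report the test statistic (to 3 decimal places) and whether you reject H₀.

Under H₀ each category has probability 1/6, so each expected count is 96/6 = 16.
A: (17 − 16)²/16 = 1/16 = 0.0625
B: (18 − 16)²/16 = 4/16 = 0.2500
C: (13 − 16)²/16 = 9/16 = 0.5625
D: (18 − 16)²/16 = 4/16 = 0.2500
E: (15 − 16)²/16 = 1/16 = 0.0625
F: (15 − 16)²/16 = 1/16 = 0.0625
Sum = 1.250
df = 5. Since 1.250 < 11.070, we do not reject H₀.

1.250; do not reject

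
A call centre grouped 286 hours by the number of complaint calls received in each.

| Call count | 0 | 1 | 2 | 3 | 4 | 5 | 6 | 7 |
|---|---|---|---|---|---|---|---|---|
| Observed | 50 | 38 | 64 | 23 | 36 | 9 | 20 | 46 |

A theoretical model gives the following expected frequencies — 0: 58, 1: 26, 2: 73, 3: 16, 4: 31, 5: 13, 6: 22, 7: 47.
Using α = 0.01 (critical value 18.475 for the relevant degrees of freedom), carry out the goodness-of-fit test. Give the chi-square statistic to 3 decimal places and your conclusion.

13.054; do not reject

0: (50 − 58)²/58 = 64/58 = 1.1034
1: (38 − 26)²/26 = 144/26 = 5.5385
2: (64 − 73)²/73 = 81/73 = 1.1096
3: (23 − 16)²/16 = 49/16 = 3.0625
4: (36 − 31)²/31 = 25/31 = 0.8065
5: (9 − 13)²/13 = 16/13 = 1.2308
6: (20 − 22)²/22 = 4/22 = 0.1818
7: (46 − 47)²/47 = 1/47 = 0.0213
Sum = 13.054
df = 7. Since 13.054 < 18.475, we do not reject H₀.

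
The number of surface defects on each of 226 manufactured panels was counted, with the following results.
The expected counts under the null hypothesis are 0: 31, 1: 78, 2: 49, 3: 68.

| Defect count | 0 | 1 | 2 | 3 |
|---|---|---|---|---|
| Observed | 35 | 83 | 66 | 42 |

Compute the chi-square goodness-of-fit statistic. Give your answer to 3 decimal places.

16.676

0: (35 − 31)²/31 = 16/31 = 0.5161
1: (83 − 78)²/78 = 25/78 = 0.3205
2: (66 − 49)²/49 = 289/49 = 5.8980
3: (42 − 68)²/68 = 676/68 = 9.9412
Sum = 16.676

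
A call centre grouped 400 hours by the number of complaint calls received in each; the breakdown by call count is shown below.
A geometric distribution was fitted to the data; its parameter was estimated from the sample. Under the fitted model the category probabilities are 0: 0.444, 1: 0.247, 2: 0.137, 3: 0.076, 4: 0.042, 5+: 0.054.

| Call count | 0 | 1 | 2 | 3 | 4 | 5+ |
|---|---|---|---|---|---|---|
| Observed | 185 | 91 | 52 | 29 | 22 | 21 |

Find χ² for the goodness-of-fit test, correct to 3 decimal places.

Expected counts E_i = n·p_i: 400×0.444 = 177.6, 400×0.247 = 98.8, 400×0.137 = 54.8, 400×0.076 = 30.4, 400×0.042 = 16.8, 400×0.054 = 21.6.
χ² = (185−177.6)²/177.6 + (91−98.8)²/98.8 + (52−54.8)²/54.8 + (29−30.4)²/30.4 + (22−16.8)²/16.8 + (21−21.6)²/21.6
   = 0.3083 + 0.6158 + 0.1431 + 0.0645 + 1.6095 + 0.0167
Sum = 2.758

2.758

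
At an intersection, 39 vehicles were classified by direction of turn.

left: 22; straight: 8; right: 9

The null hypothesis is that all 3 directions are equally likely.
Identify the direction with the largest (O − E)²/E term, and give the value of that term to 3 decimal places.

left, 6.231

Under H₀ each category has probability 1/3, so each expected count is 39/3 = 13.
χ² = (22−13)²/13 + (8−13)²/13 + (9−13)²/13
   = 6.2308 + 1.9231 + 1.2308
The largest term is for left: 6.231.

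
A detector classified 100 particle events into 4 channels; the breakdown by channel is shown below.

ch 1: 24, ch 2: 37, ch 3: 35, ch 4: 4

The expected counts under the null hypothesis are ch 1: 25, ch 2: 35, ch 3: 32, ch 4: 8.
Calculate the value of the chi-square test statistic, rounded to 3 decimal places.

2.436

χ² = (24−25)²/25 + (37−35)²/35 + (35−32)²/32 + (4−8)²/8
   = 0.0400 + 0.1143 + 0.2813 + 2.0000
Sum = 2.436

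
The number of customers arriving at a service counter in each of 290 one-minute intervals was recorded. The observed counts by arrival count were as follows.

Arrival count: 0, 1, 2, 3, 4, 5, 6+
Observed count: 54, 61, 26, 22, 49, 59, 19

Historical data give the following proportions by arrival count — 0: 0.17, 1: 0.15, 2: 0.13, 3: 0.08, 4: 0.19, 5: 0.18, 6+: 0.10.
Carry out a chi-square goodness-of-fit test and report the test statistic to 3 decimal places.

Expected counts E_i = n·p_i: 290×0.17 = 49.3, 290×0.15 = 43.5, 290×0.13 = 37.7, 290×0.08 = 23.2, 290×0.19 = 55.1, 290×0.18 = 52.2, 290×0.10 = 29.
0: (54 − 49.3)²/49.3 = 22.09/49.3 = 0.4481
1: (61 − 43.5)²/43.5 = 306.25/43.5 = 7.0402
2: (26 − 37.7)²/37.7 = 136.89/37.7 = 3.6310
3: (22 − 23.2)²/23.2 = 1.44/23.2 = 0.0621
4: (49 − 55.1)²/55.1 = 37.21/55.1 = 0.6753
5: (59 − 52.2)²/52.2 = 46.24/52.2 = 0.8858
6+: (19 − 29)²/29 = 100/29 = 3.4483
Sum = 16.191

16.191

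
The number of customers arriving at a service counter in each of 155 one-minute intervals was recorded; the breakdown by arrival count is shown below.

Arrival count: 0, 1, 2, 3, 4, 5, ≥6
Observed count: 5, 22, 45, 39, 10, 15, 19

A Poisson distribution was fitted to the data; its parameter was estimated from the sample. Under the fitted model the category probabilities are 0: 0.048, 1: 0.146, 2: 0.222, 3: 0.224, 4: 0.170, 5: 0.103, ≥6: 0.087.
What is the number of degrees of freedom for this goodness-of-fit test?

There are k = 7 categories and 1 parameter estimated from the data, so df = 7 − 1 − 1 = 5.

5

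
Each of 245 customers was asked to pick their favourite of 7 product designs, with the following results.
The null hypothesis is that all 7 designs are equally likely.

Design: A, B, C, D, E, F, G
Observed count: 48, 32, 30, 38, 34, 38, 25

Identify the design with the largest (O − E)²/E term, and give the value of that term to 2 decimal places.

A, 4.83

Expected count for each of the 7 categories: 245/7 = 35.
cat         O        E   (O−E)²/E
A          48       35      4.829
B          32       35      0.257
C          30       35      0.714
D          38       35      0.257
E          34       35      0.029
F          38       35      0.257
G          25       35      2.857
The largest term is for A: 4.83.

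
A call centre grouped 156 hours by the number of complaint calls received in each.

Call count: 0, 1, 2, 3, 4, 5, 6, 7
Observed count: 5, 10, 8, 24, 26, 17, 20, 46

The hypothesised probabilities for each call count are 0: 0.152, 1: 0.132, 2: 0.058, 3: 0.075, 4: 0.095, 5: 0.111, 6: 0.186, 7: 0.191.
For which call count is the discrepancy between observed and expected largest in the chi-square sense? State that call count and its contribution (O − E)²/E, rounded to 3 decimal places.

0, 14.766

Expected counts E_i = n·p_i: 156×0.152 = 23.712, 156×0.132 = 20.592, 156×0.058 = 9.048, 156×0.075 = 11.7, 156×0.095 = 14.82, 156×0.111 = 17.316, 156×0.186 = 29.016, 156×0.191 = 29.796.
cat         O        E   (O−E)²/E
0           5   23.712    14.7663
1          10   20.592     5.4483
2           8    9.048     0.1214
3          24     11.7    12.9308
4          26    14.82     8.4340
5          17   17.316     0.0058
6          20   29.016     2.8015
7          46   29.796     8.8122
The largest term is for 0: 14.766.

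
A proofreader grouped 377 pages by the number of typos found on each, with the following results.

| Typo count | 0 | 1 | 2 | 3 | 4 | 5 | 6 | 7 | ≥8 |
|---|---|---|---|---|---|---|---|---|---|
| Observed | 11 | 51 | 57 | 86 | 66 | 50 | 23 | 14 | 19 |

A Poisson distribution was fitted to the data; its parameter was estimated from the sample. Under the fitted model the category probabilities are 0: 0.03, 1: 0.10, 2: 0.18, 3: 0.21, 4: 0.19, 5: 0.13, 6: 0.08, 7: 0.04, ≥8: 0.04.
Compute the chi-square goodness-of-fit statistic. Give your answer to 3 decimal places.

10.286

Expected counts E_i = n·p_i: 377×0.03 = 11.31, 377×0.10 = 37.7, 377×0.18 = 67.86, 377×0.21 = 79.17, 377×0.19 = 71.63, 377×0.13 = 49.01, 377×0.08 = 30.16, 377×0.04 = 15.08, 377×0.04 = 15.08.
0: (11 − 11.31)²/11.31 = 0.0961/11.31 = 0.0085
1: (51 − 37.7)²/37.7 = 176.89/37.7 = 4.6920
2: (57 − 67.86)²/67.86 = 117.9396/67.86 = 1.7380
3: (86 − 79.17)²/79.17 = 46.6489/79.17 = 0.5892
4: (66 − 71.63)²/71.63 = 31.6969/71.63 = 0.4425
5: (50 − 49.01)²/49.01 = 0.9801/49.01 = 0.0200
6: (23 − 30.16)²/30.16 = 51.2656/30.16 = 1.6998
7: (14 − 15.08)²/15.08 = 1.1664/15.08 = 0.0773
≥8: (19 − 15.08)²/15.08 = 15.3664/15.08 = 1.0190
Sum = 10.286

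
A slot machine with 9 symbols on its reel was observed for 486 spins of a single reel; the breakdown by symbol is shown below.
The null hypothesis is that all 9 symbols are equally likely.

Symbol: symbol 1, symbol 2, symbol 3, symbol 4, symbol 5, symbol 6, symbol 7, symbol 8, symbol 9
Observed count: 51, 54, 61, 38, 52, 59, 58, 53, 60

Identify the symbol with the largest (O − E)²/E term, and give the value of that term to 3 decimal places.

Under H₀ each category has probability 1/9, so each expected count is 486/9 = 54.
χ² = (51−54)²/54 + (54−54)²/54 + (61−54)²/54 + (38−54)²/54 + (52−54)²/54 + (59−54)²/54 + (58−54)²/54 + (53−54)²/54 + (60−54)²/54
   = 0.1667 + 0.0000 + 0.9074 + 4.7407 + 0.0741 + 0.4630 + 0.2963 + 0.0185 + 0.6667
The largest term is for symbol 4: 4.741.

symbol 4, 4.741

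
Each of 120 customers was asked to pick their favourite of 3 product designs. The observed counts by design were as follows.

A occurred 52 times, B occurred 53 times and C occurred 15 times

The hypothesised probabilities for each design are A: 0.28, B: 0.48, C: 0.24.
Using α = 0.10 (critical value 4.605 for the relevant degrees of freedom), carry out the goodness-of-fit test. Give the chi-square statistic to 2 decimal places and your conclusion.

Expected counts E_i = n·p_i: 120×0.28 = 33.6, 120×0.48 = 57.6, 120×0.24 = 28.8.
A: (52 − 33.6)²/33.6 = 338.56/33.6 = 10.076
B: (53 − 57.6)²/57.6 = 21.16/57.6 = 0.367
C: (15 − 28.8)²/28.8 = 190.44/28.8 = 6.613
Sum = 17.06
df = 2. Since 17.06 > 4.605, we reject H₀.

17.06; reject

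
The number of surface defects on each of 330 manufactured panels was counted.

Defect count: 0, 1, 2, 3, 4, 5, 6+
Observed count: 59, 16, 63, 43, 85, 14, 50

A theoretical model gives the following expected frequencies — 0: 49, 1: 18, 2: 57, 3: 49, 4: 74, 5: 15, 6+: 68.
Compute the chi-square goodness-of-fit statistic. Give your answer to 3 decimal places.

10.096

χ² = (59−49)²/49 + (16−18)²/18 + (63−57)²/57 + (43−49)²/49 + (85−74)²/74 + (14−15)²/15 + (50−68)²/68
   = 2.0408 + 0.2222 + 0.6316 + 0.7347 + 1.6351 + 0.0667 + 4.7647
Sum = 10.096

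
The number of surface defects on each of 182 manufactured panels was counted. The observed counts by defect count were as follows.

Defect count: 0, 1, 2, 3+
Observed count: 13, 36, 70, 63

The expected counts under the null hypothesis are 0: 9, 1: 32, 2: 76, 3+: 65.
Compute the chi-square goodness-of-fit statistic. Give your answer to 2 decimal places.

2.81

χ² = (13−9)²/9 + (36−32)²/32 + (70−76)²/76 + (63−65)²/65
   = 1.778 + 0.500 + 0.474 + 0.062
Sum = 2.81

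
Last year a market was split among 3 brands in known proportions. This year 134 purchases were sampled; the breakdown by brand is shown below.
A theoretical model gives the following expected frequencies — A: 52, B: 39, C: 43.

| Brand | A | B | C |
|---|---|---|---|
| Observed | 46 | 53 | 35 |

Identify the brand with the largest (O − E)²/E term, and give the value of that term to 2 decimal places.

B, 5.03

cat         O        E   (O−E)²/E
A          46       52      0.692
B          53       39      5.026
C          35       43      1.488
The largest term is for B: 5.03.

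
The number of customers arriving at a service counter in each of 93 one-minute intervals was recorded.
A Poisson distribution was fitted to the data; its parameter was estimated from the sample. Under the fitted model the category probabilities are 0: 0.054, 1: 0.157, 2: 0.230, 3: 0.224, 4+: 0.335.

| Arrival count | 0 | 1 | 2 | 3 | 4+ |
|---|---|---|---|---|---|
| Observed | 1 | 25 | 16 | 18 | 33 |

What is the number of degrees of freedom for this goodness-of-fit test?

3

There are k = 5 categories and 1 parameter estimated from the data, so df = 5 − 1 − 1 = 3.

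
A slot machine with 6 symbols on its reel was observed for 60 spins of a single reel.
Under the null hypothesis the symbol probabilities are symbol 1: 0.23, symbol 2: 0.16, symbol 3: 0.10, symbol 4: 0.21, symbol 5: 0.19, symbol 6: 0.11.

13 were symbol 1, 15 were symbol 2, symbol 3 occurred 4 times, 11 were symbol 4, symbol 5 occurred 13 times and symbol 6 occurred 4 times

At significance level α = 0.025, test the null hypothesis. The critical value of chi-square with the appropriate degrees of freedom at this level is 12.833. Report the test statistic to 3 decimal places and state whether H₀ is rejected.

5.203; do not reject

Expected counts E_i = n·p_i: 60×0.23 = 13.8, 60×0.16 = 9.6, 60×0.10 = 6, 60×0.21 = 12.6, 60×0.19 = 11.4, 60×0.11 = 6.6.
symbol 1: (13 − 13.8)²/13.8 = 0.64/13.8 = 0.0464
symbol 2: (15 − 9.6)²/9.6 = 29.16/9.6 = 3.0375
symbol 3: (4 − 6)²/6 = 4/6 = 0.6667
symbol 4: (11 − 12.6)²/12.6 = 2.56/12.6 = 0.2032
symbol 5: (13 − 11.4)²/11.4 = 2.56/11.4 = 0.2246
symbol 6: (4 − 6.6)²/6.6 = 6.76/6.6 = 1.0242
Sum = 5.203
df = 5. Since 5.203 < 12.833, we do not reject H₀.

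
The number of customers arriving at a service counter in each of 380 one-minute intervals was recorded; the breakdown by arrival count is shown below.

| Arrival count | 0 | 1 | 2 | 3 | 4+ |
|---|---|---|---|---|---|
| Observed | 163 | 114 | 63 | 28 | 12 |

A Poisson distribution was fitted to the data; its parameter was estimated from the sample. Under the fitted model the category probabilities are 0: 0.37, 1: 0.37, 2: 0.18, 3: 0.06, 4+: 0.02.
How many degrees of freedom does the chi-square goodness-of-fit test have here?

There are k = 5 categories and 1 parameter estimated from the data, so df = 5 − 1 − 1 = 3.

3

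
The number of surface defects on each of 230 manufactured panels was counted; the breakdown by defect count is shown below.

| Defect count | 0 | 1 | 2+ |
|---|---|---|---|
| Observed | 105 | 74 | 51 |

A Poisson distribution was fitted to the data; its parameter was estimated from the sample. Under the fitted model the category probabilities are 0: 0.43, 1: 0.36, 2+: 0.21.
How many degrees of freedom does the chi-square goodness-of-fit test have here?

1

There are k = 3 categories and 1 parameter estimated from the data, so df = 3 − 1 − 1 = 1.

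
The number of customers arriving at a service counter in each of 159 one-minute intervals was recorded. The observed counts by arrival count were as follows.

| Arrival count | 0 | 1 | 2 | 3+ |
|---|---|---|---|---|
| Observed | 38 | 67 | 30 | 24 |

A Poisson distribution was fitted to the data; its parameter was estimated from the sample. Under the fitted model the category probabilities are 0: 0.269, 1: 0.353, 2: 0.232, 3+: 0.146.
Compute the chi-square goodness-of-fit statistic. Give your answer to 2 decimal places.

3.95

Expected counts E_i = n·p_i: 159×0.269 = 42.771, 159×0.353 = 56.127, 159×0.232 = 36.888, 159×0.146 = 23.214.
cat         O        E   (O−E)²/E
0          38   42.771      0.532
1          67   56.127      2.106
2          30   36.888      1.286
3+         24   23.214      0.027
Sum = 3.95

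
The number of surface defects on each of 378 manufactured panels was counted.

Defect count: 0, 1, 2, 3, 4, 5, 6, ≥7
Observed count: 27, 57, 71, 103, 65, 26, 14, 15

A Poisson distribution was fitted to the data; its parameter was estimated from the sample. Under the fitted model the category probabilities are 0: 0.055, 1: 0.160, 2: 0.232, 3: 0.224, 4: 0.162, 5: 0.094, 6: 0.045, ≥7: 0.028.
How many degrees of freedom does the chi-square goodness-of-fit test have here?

6

There are k = 8 categories and 1 parameter estimated from the data, so df = 8 − 1 − 1 = 6.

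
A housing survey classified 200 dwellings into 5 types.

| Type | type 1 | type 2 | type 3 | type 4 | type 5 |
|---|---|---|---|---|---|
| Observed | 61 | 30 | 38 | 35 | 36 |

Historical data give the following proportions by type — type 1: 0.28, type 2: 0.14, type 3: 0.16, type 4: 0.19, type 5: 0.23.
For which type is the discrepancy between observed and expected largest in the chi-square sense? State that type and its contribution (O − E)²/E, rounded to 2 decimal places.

Expected counts E_i = n·p_i: 200×0.28 = 56, 200×0.14 = 28, 200×0.16 = 32, 200×0.19 = 38, 200×0.23 = 46.
cat         O        E   (O−E)²/E
type 1     61       56      0.446
type 2     30       28      0.143
type 3     38       32      1.125
type 4     35       38      0.237
type 5     36       46      2.174
The largest term is for type 5: 2.17.

type 5, 2.17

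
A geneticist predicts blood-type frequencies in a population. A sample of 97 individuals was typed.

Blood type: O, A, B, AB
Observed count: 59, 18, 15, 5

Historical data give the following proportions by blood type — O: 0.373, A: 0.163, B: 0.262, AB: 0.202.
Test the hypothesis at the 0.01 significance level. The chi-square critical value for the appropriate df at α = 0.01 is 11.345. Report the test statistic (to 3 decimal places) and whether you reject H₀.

29.832; reject

Expected counts E_i = n·p_i: 97×0.373 = 36.181, 97×0.163 = 15.811, 97×0.262 = 25.414, 97×0.202 = 19.594.
O: (59 − 36.181)²/36.181 = 520.706761/36.181 = 14.3917
A: (18 − 15.811)²/15.811 = 4.791721/15.811 = 0.3031
B: (15 − 25.414)²/25.414 = 108.451396/25.414 = 4.2674
AB: (5 − 19.594)²/19.594 = 212.984836/19.594 = 10.8699
Sum = 29.832
df = 3. Since 29.832 > 11.345, we reject H₀.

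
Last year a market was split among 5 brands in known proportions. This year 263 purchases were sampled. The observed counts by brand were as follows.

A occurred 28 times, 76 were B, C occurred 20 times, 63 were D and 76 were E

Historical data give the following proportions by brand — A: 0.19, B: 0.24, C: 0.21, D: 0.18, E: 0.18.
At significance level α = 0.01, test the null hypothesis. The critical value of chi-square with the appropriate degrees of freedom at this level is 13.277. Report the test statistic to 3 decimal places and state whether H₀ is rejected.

57.291; reject

Expected counts E_i = n·p_i: 263×0.19 = 49.97, 263×0.24 = 63.12, 263×0.21 = 55.23, 263×0.18 = 47.34, 263×0.18 = 47.34.
cat         O        E   (O−E)²/E
A          28    49.97     9.6594
B          76    63.12     2.6282
C          20    55.23    22.4724
D          63    47.34     5.1803
E          76    47.34    17.3510
Sum = 57.291
df = 4. Since 57.291 > 13.277, we reject H₀.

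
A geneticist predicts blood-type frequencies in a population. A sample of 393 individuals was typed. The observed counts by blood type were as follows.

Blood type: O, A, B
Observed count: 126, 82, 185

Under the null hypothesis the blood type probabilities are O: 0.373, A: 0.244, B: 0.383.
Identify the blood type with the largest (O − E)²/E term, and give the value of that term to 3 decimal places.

B, 7.899

Expected counts E_i = n·p_i: 393×0.373 = 146.589, 393×0.244 = 95.892, 393×0.383 = 150.519.
cat         O        E   (O−E)²/E
O         126  146.589     2.8918
A          82   95.892     2.0126
B         185  150.519     7.8989
The largest term is for B: 7.899.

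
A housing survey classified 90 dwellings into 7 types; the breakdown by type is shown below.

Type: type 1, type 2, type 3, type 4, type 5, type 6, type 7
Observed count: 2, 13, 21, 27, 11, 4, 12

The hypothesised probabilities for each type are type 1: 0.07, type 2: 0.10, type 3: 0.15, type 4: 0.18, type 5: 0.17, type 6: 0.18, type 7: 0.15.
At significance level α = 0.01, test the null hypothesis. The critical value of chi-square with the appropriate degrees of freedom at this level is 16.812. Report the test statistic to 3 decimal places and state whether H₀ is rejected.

Expected counts E_i = n·p_i: 90×0.07 = 6.3, 90×0.10 = 9, 90×0.15 = 13.5, 90×0.18 = 16.2, 90×0.17 = 15.3, 90×0.18 = 16.2, 90×0.15 = 13.5.
cat         O        E   (O−E)²/E
type 1      2      6.3     2.9349
type 2     13        9     1.7778
type 3     21     13.5     4.1667
type 4     27     16.2     7.2000
type 5     11     15.3     1.2085
type 6      4     16.2     9.1877
type 7     12     13.5     0.1667
Sum = 26.642
df = 6. Since 26.642 > 16.812, we reject H₀.

26.642; reject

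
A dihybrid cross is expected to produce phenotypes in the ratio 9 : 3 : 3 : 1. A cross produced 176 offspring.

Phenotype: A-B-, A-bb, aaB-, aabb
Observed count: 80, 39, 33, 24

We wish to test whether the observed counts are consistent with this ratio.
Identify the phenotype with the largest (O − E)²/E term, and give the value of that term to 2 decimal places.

Ratio total = 16. Expected counts: 176×9/16 = 99, 176×3/16 = 33, 176×3/16 = 33, 176×1/16 = 11.
A-B-: (80 − 99)²/99 = 361/99 = 3.646
A-bb: (39 − 33)²/33 = 36/33 = 1.091
aaB-: (33 − 33)²/33 = 0/33 = 0.000
aabb: (24 − 11)²/11 = 169/11 = 15.364
The largest term is for aabb: 15.36.

aabb, 15.36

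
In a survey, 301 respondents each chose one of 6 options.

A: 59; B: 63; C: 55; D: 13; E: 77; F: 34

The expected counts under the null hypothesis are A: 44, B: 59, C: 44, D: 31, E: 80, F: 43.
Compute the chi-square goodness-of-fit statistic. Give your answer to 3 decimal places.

cat         O        E   (O−E)²/E
A          59       44     5.1136
B          63       59     0.2712
C          55       44     2.7500
D          13       31    10.4516
E          77       80     0.1125
F          34       43     1.8837
Sum = 20.583

20.583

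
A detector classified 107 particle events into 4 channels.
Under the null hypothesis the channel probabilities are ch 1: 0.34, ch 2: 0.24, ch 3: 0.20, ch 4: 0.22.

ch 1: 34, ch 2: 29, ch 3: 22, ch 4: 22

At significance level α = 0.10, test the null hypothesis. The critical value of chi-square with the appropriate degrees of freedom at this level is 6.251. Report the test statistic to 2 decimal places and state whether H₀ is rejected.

0.70; do not reject

Expected counts E_i = n·p_i: 107×0.34 = 36.38, 107×0.24 = 25.68, 107×0.20 = 21.4, 107×0.22 = 23.54.
cat         O        E   (O−E)²/E
ch 1       34    36.38      0.156
ch 2       29    25.68      0.429
ch 3       22     21.4      0.017
ch 4       22    23.54      0.101
Sum = 0.70
df = 3. Since 0.70 < 6.251, we do not reject H₀.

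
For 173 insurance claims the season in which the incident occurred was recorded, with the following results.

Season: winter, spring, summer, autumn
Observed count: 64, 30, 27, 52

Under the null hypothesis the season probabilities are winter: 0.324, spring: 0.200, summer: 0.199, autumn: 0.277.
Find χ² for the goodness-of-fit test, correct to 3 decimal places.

Expected counts E_i = n·p_i: 173×0.324 = 56.052, 173×0.200 = 34.6, 173×0.199 = 34.427, 173×0.277 = 47.921.
cat         O        E   (O−E)²/E
winter     64   56.052     1.1270
spring     30     34.6     0.6116
summer     27   34.427     1.6022
autumn     52   47.921     0.3472
Sum = 3.688

3.688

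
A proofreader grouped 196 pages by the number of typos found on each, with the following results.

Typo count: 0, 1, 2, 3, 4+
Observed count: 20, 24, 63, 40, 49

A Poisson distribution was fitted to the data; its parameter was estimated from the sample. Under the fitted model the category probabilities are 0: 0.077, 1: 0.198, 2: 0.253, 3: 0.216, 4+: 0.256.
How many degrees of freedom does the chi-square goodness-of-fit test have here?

3

There are k = 5 categories and 1 parameter estimated from the data, so df = 5 − 1 − 1 = 3.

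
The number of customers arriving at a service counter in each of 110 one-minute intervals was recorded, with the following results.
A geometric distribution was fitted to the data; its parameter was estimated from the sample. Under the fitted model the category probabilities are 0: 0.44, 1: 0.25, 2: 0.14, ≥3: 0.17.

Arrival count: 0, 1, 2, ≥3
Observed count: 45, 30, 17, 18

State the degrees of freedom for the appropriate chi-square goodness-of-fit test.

2

There are k = 4 categories and 1 parameter estimated from the data, so df = 4 − 1 − 1 = 2.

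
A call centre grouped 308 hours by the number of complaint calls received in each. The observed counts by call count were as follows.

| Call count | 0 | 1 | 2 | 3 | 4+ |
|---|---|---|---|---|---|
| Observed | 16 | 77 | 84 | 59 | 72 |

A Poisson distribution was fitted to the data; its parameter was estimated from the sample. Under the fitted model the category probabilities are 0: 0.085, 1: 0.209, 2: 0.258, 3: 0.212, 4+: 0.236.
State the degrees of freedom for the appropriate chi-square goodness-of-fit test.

There are k = 5 categories and 1 parameter estimated from the data, so df = 5 − 1 − 1 = 3.

3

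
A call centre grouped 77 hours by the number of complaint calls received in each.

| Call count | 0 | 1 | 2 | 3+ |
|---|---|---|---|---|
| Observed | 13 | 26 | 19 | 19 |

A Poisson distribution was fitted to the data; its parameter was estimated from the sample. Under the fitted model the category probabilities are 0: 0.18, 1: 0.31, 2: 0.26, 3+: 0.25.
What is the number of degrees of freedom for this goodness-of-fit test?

2

There are k = 4 categories and 1 parameter estimated from the data, so df = 4 − 1 − 1 = 2.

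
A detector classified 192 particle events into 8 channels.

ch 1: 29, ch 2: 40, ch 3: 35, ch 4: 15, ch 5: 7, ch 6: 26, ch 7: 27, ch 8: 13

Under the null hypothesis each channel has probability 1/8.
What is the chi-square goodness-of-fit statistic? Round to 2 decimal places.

37.75

Expected count for each of the 8 categories: 192/8 = 24.
χ² = (29−24)²/24 + (40−24)²/24 + (35−24)²/24 + (15−24)²/24 + (7−24)²/24 + (26−24)²/24 + (27−24)²/24 + (13−24)²/24
   = 1.042 + 10.667 + 5.042 + 3.375 + 12.042 + 0.167 + 0.375 + 5.042
Sum = 37.75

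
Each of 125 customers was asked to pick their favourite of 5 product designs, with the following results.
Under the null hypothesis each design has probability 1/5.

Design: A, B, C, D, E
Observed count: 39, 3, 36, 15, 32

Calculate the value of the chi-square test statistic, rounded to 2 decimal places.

38.00

Under H₀ each category has probability 1/5, so each expected count is 125/5 = 25.
χ² = (39−25)²/25 + (3−25)²/25 + (36−25)²/25 + (15−25)²/25 + (32−25)²/25
   = 7.840 + 19.360 + 4.840 + 4.000 + 1.960
Sum = 38.00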